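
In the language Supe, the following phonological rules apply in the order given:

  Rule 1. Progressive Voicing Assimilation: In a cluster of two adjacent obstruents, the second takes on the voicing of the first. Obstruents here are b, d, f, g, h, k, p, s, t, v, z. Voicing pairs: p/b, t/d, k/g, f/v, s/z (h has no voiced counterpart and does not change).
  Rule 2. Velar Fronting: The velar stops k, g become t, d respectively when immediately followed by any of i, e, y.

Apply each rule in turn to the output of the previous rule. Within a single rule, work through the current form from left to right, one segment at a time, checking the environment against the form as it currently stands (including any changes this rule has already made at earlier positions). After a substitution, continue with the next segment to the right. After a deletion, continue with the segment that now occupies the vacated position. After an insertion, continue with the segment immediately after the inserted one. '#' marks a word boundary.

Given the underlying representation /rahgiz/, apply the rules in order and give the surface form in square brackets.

[rahtiz]

Rule 1 Progressive Voicing Assimilation: [rahgiz] → [rahkiz]
Rule 2 Velar Fronting: [rahkiz] → [rahtiz]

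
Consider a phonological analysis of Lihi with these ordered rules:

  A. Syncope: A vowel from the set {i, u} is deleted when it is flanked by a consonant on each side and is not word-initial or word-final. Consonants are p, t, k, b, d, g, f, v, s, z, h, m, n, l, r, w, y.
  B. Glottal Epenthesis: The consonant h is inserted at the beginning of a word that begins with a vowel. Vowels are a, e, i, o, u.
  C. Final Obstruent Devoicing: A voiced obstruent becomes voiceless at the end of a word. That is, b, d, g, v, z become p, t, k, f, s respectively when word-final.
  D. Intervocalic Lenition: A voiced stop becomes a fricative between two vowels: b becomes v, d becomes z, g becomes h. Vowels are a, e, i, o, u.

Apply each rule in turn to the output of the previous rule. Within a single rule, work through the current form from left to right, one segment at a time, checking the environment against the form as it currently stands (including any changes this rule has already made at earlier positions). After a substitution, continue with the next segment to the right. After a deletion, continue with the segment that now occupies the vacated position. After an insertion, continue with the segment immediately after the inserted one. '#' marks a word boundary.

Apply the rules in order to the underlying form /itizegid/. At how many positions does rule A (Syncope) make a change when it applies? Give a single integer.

A Syncope: [itizegid] → [itzegd]
B Glottal Epenthesis: [itzegd] → [hitzegd]
C Final Obstruent Devoicing: [hitzegd] → [hitzegt]
D Intervocalic Lenition: no change — [hitzegt]
Rule A changed 2 position(s).

2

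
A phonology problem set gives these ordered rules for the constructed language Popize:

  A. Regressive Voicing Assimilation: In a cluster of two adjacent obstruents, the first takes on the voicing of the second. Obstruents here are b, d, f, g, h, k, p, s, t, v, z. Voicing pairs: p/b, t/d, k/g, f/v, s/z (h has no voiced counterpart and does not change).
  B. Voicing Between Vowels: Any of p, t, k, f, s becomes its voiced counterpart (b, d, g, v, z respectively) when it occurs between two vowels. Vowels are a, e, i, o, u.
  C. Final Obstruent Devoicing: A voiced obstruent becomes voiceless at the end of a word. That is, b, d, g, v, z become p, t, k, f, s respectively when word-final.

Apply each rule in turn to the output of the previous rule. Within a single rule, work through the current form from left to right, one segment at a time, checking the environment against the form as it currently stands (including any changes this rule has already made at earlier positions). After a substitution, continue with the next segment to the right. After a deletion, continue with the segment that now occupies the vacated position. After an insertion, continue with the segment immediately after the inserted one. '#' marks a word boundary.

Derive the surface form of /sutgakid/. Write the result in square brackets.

[sudgagit]

A Regressive Voicing Assimilation: [sutgakid] → [sudgakid]
B Voicing Between Vowels: [sudgakid] → [sudgagid]
C Final Obstruent Devoicing: [sudgagid] → [sudgagit]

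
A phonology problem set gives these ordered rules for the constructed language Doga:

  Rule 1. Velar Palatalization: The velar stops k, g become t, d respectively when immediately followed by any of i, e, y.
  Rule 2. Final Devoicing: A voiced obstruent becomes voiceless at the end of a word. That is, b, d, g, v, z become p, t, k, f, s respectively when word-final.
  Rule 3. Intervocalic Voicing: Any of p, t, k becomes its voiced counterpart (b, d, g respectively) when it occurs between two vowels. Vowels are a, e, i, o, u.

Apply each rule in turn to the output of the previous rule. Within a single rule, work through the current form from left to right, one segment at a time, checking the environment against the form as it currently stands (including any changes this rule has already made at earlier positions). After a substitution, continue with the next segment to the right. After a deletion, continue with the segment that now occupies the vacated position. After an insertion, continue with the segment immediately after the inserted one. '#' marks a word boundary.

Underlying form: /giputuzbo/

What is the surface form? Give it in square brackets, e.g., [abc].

Rule 1 Velar Palatalization: [giputuzbo] → [diputuzbo]
Rule 2 Final Devoicing: no change — [diputuzbo]
Rule 3 Intervocalic Voicing: [diputuzbo] → [dibuduzbo]

[dibuduzbo]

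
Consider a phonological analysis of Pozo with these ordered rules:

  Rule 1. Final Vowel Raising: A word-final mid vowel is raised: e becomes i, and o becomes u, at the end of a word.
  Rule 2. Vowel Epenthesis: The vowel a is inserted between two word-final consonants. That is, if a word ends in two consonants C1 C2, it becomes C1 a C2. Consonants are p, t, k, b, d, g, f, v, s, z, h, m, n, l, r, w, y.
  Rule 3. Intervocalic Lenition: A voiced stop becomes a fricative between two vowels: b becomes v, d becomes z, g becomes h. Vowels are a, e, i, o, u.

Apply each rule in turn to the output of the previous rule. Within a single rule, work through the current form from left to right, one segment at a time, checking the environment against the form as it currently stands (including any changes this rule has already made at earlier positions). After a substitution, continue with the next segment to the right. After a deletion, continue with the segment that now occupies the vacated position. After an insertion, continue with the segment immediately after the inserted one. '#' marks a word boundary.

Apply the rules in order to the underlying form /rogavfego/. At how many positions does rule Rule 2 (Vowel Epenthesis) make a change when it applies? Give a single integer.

Rule 1 Final Vowel Raising: [rogavfego] → [rogavfegu]
Rule 2 Vowel Epenthesis: no change — [rogavfegu]
Rule 3 Intervocalic Lenition: [rogavfegu] → [rohavfehu]
Rule Rule 2 changed 0 position(s).

0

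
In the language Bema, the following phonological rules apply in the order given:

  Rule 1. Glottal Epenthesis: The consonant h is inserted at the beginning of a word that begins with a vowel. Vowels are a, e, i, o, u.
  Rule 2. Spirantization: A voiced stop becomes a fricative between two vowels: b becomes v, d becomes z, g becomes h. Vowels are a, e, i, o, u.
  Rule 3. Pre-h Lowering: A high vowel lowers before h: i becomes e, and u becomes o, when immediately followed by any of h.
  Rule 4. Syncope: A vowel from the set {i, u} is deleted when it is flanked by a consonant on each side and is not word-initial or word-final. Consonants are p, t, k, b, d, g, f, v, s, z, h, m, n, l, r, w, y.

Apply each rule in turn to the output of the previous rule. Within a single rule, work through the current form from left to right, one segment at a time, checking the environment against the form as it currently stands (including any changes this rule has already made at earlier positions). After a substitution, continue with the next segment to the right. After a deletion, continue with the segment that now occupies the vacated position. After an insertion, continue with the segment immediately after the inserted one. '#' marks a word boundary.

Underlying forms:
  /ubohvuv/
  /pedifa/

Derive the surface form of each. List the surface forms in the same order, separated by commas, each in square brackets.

/ubohvuv/:
  Rule 1 Glottal Epenthesis: [ubohvuv] → [hubohvuv]
  Rule 2 Spirantization: [hubohvuv] → [huvohvuv]
  Rule 3 Pre-h Lowering: no change — [huvohvuv]
  Rule 4 Syncope: [huvohvuv] → [hvohvv]
/pedifa/:
  Rule 1 Glottal Epenthesis: no change — [pedifa]
  Rule 2 Spirantization: [pedifa] → [pezifa]
  Rule 3 Pre-h Lowering: no change — [pezifa]
  Rule 4 Syncope: [pezifa] → [pezfa]

[hvohvv], [pezfa]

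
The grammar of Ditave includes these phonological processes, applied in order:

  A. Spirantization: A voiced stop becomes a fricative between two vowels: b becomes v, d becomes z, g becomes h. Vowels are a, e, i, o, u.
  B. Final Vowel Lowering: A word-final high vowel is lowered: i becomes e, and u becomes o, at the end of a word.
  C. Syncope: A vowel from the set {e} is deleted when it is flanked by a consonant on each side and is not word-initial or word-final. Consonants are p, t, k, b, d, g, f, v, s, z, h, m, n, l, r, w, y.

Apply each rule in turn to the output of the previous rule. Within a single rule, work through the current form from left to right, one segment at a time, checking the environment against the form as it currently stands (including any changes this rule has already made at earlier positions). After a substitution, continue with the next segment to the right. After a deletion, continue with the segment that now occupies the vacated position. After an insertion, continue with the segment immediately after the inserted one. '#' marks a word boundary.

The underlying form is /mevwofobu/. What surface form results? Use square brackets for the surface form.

[mvwofovo]

A Spirantization: [mevwofobu] → [mevwofovu]
B Final Vowel Lowering: [mevwofovu] → [mevwofovo]
C Syncope: [mevwofovo] → [mvwofovo]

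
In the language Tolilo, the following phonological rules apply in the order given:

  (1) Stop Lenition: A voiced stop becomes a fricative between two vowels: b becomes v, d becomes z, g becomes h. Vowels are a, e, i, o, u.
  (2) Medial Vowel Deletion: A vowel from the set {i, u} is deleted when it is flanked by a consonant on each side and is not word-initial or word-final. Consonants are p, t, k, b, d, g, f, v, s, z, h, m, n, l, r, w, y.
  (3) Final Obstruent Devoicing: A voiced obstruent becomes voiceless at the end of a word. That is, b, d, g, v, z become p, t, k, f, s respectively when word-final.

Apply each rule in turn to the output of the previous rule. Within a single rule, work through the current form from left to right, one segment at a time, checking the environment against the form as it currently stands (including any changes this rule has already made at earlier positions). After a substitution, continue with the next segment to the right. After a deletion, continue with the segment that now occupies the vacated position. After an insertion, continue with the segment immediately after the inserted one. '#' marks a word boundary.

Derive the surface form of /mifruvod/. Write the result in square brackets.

(1) Stop Lenition: no change — [mifruvod]
(2) Medial Vowel Deletion: [mifruvod] → [mfrvod]
(3) Final Obstruent Devoicing: [mfrvod] → [mfrvot]

[mfrvot]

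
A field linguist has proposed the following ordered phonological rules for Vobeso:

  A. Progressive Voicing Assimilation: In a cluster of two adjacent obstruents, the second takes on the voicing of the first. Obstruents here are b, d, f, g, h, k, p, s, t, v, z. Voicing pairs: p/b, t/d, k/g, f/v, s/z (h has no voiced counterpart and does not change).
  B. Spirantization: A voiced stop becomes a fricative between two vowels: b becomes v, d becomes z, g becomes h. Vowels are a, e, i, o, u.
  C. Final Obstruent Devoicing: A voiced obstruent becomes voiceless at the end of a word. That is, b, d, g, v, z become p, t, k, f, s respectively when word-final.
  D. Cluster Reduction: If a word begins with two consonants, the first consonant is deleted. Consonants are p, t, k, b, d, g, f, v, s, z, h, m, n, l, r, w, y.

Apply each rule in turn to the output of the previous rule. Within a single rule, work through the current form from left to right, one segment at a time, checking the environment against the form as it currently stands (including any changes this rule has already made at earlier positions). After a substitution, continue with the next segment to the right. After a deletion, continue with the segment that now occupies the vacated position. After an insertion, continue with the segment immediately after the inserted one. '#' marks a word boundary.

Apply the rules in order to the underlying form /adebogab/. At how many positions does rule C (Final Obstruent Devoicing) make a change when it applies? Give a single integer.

A Progressive Voicing Assimilation: no change — [adebogab]
B Spirantization: [adebogab] → [azevohab]
C Final Obstruent Devoicing: [azevohab] → [azevohap]
D Cluster Reduction: no change — [azevohap]
Rule C changed 1 position(s).

1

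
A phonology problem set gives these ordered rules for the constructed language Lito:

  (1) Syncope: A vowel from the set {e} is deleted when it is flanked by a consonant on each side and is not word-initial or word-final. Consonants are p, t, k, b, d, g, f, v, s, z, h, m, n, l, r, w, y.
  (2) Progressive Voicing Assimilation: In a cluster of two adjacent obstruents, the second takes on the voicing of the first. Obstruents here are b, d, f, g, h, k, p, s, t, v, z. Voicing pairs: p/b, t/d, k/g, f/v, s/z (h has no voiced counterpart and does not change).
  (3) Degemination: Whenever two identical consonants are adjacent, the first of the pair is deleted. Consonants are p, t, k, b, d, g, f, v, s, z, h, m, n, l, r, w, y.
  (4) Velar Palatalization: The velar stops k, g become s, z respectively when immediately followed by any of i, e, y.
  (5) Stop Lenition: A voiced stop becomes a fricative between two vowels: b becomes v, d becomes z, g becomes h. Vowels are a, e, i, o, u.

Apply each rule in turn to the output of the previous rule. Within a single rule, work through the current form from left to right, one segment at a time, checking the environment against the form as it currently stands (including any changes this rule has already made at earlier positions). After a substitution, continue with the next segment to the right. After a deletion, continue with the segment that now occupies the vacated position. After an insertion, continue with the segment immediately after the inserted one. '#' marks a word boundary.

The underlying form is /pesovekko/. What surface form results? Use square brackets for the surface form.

(1) Syncope: [pesovekko] → [psovkko]
(2) Progressive Voicing Assimilation: [psovkko] → [psovggo]
(3) Degemination: [psovggo] → [psovgo]
(4) Velar Palatalization: no change — [psovgo]
(5) Stop Lenition: no change — [psovgo]

[psovgo]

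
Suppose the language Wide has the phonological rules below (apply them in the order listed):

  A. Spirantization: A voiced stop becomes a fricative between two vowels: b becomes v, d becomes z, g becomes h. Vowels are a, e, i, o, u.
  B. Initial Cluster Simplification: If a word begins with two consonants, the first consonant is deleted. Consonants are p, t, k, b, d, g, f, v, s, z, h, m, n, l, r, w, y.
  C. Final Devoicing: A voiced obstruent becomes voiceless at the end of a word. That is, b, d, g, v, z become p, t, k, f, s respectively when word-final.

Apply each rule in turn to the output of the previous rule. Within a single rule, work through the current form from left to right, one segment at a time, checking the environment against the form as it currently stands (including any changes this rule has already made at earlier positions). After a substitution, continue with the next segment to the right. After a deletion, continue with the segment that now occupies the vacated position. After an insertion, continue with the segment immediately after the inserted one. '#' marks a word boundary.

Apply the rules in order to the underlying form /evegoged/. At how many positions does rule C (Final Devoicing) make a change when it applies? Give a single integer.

A Spirantization: [evegoged] → [evehohed]
B Initial Cluster Simplification: no change — [evehohed]
C Final Devoicing: [evehohed] → [evehohet]
Rule C changed 1 position(s).

1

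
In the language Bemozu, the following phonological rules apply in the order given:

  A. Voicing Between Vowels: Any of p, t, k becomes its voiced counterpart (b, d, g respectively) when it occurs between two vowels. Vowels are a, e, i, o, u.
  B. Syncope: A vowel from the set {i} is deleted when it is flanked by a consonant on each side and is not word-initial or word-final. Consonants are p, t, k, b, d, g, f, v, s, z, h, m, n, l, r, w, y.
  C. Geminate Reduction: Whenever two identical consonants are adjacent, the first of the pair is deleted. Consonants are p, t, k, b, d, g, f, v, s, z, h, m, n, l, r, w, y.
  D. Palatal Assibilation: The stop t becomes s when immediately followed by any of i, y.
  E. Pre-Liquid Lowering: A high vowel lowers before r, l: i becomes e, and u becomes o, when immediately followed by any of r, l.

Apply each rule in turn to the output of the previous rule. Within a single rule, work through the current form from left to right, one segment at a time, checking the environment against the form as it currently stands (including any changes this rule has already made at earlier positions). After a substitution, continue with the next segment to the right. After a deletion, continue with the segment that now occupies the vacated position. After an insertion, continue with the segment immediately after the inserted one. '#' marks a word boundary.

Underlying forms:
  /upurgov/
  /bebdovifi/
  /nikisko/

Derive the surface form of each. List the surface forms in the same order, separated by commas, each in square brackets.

/upurgov/:
  A Voicing Between Vowels: [upurgov] → [uburgov]
  B Syncope: no change — [uburgov]
  C Geminate Reduction: no change — [uburgov]
  D Palatal Assibilation: no change — [uburgov]
  E Pre-Liquid Lowering: [uburgov] → [uborgov]
/bebdovifi/:
  A Voicing Between Vowels: no change — [bebdovifi]
  B Syncope: [bebdovifi] → [bebdovfi]
  C Geminate Reduction: no change — [bebdovfi]
  D Palatal Assibilation: no change — [bebdovfi]
  E Pre-Liquid Lowering: no change — [bebdovfi]
/nikisko/:
  A Voicing Between Vowels: [nikisko] → [nigisko]
  B Syncope: [nigisko] → [ngsko]
  C Geminate Reduction: no change — [ngsko]
  D Palatal Assibilation: no change — [ngsko]
  E Pre-Liquid Lowering: no change — [ngsko]

[uborgov], [bebdovfi], [ngsko]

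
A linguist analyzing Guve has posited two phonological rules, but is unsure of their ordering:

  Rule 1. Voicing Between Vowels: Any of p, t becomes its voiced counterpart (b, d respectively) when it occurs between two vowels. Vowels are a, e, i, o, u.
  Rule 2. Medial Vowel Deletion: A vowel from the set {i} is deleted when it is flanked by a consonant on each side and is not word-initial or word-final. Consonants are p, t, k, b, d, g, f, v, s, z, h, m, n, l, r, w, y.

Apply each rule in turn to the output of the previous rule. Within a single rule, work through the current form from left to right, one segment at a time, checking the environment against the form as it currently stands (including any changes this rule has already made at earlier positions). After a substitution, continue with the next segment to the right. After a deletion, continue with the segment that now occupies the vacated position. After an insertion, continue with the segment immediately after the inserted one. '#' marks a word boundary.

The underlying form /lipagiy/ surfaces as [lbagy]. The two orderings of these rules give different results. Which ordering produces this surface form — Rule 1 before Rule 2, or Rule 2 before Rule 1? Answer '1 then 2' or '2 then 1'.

1 then 2

Order 1 then 2:
  1 Voicing Between Vowels: [lipagiy] → [libagiy]
  2 Medial Vowel Deletion: [libagiy] → [lbagy]
  result: [lbagy]
Order 2 then 1:
  2 Medial Vowel Deletion: [lipagiy] → [lpagy]
  1 Voicing Between Vowels: no change — [lpagy]
  result: [lpagy]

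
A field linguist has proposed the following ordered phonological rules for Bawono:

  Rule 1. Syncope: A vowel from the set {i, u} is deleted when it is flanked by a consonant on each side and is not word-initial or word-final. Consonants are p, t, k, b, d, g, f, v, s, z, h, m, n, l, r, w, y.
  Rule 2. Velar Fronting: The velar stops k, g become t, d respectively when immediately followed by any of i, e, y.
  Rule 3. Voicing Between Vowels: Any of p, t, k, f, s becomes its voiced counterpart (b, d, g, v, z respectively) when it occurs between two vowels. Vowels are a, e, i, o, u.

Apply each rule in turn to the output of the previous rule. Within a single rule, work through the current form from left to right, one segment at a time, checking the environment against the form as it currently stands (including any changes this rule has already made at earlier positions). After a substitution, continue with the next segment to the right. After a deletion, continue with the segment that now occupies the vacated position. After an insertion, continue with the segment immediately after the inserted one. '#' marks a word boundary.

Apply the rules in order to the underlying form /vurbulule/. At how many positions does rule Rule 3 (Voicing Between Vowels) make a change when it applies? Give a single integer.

Rule 1 Syncope: [vurbulule] → [vrblle]
Rule 2 Velar Fronting: no change — [vrblle]
Rule 3 Voicing Between Vowels: no change — [vrblle]
Rule Rule 3 changed 0 position(s).

0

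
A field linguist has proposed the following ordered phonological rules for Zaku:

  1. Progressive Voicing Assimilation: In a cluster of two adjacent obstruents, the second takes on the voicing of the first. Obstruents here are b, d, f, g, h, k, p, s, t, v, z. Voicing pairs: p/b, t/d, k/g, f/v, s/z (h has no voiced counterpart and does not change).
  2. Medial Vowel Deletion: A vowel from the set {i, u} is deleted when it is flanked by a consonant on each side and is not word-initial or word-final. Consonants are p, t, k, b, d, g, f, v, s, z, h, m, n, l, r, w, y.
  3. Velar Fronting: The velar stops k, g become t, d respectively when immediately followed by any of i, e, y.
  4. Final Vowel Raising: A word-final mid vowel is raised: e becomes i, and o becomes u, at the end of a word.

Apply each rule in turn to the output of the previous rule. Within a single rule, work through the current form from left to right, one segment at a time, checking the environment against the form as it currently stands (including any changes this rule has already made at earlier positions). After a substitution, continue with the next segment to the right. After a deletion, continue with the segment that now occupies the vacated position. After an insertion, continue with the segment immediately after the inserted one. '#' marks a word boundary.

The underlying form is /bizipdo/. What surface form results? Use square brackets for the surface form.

[bzptu]

1 Progressive Voicing Assimilation: [bizipdo] → [bizipto]
2 Medial Vowel Deletion: [bizipto] → [bzpto]
3 Velar Fronting: no change — [bzpto]
4 Final Vowel Raising: [bzpto] → [bzptu]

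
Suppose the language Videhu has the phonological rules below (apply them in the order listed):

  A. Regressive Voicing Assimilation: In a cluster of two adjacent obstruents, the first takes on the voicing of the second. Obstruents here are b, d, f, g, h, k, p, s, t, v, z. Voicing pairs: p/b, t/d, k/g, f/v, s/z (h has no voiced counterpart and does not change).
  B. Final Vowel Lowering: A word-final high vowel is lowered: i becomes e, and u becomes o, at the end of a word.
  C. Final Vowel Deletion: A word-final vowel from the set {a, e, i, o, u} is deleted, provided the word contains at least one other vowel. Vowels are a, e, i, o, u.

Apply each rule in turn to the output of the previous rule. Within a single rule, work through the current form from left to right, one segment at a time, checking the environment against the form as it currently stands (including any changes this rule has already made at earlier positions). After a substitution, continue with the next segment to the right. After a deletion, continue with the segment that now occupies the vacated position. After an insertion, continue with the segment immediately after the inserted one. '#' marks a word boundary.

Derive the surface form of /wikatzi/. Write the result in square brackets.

A Regressive Voicing Assimilation: [wikatzi] → [wikadzi]
B Final Vowel Lowering: [wikadzi] → [wikadze]
C Final Vowel Deletion: [wikadze] → [wikadz]

[wikadz]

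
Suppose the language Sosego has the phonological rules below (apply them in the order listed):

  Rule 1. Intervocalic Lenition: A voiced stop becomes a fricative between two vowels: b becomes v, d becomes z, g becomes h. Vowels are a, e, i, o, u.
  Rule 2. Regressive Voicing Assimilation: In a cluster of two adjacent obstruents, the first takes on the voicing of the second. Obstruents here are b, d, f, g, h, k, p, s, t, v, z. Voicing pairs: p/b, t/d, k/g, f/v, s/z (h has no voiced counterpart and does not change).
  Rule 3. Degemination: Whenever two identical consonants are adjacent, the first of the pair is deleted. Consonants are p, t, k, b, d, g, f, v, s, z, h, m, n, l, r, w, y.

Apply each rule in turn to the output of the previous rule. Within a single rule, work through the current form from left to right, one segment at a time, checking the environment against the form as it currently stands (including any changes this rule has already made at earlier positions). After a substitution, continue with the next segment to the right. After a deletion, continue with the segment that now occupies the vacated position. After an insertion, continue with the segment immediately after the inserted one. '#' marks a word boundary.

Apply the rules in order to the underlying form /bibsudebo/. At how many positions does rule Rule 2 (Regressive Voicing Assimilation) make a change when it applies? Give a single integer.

Rule 1 Intervocalic Lenition: [bibsudebo] → [bibsuzevo]
Rule 2 Regressive Voicing Assimilation: [bibsuzevo] → [bipsuzevo]
Rule 3 Degemination: no change — [bipsuzevo]
Rule Rule 2 changed 1 position(s).

1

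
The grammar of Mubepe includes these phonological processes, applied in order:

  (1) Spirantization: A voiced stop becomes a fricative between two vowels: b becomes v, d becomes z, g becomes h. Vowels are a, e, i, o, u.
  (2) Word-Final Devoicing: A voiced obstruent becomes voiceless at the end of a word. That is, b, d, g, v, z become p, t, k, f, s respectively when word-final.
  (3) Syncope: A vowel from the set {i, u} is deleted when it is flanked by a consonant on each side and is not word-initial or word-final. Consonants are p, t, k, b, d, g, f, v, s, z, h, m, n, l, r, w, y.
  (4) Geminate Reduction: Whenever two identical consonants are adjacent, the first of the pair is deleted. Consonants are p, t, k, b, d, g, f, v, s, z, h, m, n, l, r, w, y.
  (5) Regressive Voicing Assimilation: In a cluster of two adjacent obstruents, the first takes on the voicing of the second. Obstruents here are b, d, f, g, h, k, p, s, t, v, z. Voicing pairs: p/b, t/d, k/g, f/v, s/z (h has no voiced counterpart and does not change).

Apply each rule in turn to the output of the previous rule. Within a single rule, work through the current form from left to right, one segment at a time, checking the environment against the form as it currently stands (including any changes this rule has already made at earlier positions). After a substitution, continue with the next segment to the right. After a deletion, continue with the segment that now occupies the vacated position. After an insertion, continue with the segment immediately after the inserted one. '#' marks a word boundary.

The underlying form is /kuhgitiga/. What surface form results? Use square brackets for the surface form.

[khktha]

(1) Spirantization: [kuhgitiga] → [kuhgitiha]
(2) Word-Final Devoicing: no change — [kuhgitiha]
(3) Syncope: [kuhgitiha] → [khgtha]
(4) Geminate Reduction: no change — [khgtha]
(5) Regressive Voicing Assimilation: [khgtha] → [khktha]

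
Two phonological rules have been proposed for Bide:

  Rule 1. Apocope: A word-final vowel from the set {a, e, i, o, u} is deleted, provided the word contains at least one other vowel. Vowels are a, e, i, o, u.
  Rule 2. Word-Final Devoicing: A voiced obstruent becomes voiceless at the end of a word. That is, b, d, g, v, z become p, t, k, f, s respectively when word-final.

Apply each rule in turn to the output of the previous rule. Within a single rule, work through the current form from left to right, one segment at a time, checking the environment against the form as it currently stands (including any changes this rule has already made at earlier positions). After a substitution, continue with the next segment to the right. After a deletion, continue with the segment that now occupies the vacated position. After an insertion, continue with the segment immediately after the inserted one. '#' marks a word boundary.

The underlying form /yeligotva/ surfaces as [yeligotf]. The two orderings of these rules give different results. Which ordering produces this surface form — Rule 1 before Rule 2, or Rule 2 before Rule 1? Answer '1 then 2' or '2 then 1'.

Order 1 then 2:
  1 Apocope: [yeligotva] → [yeligotv]
  2 Word-Final Devoicing: [yeligotv] → [yeligotf]
  result: [yeligotf]
Order 2 then 1:
  2 Word-Final Devoicing: no change — [yeligotva]
  1 Apocope: [yeligotva] → [yeligotv]
  result: [yeligotv]

1 then 2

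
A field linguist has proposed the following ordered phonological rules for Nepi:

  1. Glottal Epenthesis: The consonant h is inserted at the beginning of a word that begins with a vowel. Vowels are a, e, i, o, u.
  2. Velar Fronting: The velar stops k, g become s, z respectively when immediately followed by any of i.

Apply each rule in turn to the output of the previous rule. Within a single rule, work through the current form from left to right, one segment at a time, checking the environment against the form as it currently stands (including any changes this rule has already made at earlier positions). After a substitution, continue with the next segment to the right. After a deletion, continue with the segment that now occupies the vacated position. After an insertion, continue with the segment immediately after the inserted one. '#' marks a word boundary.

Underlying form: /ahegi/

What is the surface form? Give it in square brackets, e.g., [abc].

[hahezi]

1 Glottal Epenthesis: [ahegi] → [hahegi]
2 Velar Fronting: [hahegi] → [hahezi]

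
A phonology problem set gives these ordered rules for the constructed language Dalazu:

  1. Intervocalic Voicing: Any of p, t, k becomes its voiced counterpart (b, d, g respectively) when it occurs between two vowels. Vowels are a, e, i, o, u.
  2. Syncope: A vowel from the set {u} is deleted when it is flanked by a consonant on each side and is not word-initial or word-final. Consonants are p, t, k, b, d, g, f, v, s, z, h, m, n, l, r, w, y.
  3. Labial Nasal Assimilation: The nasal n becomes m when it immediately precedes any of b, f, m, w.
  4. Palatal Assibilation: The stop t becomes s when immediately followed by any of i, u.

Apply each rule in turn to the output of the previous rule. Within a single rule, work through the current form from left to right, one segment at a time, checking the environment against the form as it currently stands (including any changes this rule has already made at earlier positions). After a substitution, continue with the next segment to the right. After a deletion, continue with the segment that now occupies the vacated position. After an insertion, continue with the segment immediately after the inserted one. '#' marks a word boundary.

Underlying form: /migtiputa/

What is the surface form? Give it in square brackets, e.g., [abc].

1 Intervocalic Voicing: [migtiputa] → [migtibuda]
2 Syncope: [migtibuda] → [migtibda]
3 Labial Nasal Assimilation: no change — [migtibda]
4 Palatal Assibilation: [migtibda] → [migsibda]

[migsibda]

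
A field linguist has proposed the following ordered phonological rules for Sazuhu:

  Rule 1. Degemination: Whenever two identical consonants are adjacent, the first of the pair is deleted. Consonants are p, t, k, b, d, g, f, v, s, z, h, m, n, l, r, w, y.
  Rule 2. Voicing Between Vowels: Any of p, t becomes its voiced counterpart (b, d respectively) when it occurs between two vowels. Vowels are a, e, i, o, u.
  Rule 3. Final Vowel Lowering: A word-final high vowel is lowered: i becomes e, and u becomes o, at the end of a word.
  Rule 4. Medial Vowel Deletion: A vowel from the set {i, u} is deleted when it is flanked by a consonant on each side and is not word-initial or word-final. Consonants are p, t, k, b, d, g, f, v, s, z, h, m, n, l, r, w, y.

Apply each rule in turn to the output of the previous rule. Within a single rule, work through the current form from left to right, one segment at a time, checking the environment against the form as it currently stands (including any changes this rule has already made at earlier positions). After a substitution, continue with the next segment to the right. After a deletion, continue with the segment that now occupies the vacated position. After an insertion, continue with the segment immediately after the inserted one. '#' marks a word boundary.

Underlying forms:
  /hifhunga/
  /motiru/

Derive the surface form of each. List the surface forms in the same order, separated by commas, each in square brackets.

[hfhnga], [modro]

/hifhunga/:
  Rule 1 Degemination: no change — [hifhunga]
  Rule 2 Voicing Between Vowels: no change — [hifhunga]
  Rule 3 Final Vowel Lowering: no change — [hifhunga]
  Rule 4 Medial Vowel Deletion: [hifhunga] → [hfhnga]
/motiru/:
  Rule 1 Degemination: no change — [motiru]
  Rule 2 Voicing Between Vowels: [motiru] → [modiru]
  Rule 3 Final Vowel Lowering: [modiru] → [modiro]
  Rule 4 Medial Vowel Deletion: [modiro] → [modro]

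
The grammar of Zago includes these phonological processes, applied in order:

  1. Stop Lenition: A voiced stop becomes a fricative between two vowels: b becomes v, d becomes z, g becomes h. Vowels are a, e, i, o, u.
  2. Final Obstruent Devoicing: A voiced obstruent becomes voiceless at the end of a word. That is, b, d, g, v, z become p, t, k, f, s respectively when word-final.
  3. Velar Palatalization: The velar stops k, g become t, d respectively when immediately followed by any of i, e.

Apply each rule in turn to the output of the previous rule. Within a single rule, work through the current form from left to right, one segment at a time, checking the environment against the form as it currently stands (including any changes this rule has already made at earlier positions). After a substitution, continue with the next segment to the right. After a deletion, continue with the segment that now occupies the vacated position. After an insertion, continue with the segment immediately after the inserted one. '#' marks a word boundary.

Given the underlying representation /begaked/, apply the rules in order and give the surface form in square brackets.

1 Stop Lenition: [begaked] → [behaked]
2 Final Obstruent Devoicing: [behaked] → [behaket]
3 Velar Palatalization: [behaket] → [behatet]

[behatet]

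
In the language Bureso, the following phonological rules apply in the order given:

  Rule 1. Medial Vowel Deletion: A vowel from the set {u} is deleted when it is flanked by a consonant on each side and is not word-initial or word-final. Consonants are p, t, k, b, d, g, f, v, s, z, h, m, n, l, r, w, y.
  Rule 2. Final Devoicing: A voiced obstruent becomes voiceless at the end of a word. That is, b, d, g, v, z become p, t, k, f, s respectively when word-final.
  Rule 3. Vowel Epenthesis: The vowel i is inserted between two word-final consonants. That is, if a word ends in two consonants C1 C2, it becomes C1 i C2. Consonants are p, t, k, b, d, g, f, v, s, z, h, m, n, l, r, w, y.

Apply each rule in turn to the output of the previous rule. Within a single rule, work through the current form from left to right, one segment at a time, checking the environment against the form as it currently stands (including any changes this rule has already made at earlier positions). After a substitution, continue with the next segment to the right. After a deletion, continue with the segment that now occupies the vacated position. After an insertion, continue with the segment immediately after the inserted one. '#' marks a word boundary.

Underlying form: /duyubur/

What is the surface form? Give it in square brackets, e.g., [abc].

Rule 1 Medial Vowel Deletion: [duyubur] → [dybr]
Rule 2 Final Devoicing: no change — [dybr]
Rule 3 Vowel Epenthesis: [dybr] → [dybir]

[dybir]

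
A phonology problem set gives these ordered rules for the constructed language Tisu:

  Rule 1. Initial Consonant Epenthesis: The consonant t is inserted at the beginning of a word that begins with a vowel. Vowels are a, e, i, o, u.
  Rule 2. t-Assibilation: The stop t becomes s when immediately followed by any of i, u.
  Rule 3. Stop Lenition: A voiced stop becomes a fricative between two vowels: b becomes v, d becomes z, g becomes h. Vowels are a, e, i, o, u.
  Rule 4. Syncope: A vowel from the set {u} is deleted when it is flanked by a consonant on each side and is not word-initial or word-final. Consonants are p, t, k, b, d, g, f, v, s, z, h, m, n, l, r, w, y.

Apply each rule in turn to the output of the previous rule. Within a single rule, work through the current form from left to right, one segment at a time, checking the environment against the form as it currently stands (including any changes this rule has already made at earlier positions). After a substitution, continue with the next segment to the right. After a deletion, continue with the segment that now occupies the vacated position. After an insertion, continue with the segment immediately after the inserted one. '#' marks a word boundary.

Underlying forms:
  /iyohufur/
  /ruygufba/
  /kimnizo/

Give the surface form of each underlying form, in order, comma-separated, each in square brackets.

[siyohfr], [rygfba], [kimnizo]

/iyohufur/:
  Rule 1 Initial Consonant Epenthesis: [iyohufur] → [tiyohufur]
  Rule 2 t-Assibilation: [tiyohufur] → [siyohufur]
  Rule 3 Stop Lenition: no change — [siyohufur]
  Rule 4 Syncope: [siyohufur] → [siyohfr]
/ruygufba/:
  Rule 1 Initial Consonant Epenthesis: no change — [ruygufba]
  Rule 2 t-Assibilation: no change — [ruygufba]
  Rule 3 Stop Lenition: no change — [ruygufba]
  Rule 4 Syncope: [ruygufba] → [rygfba]
/kimnizo/:
  Rule 1 Initial Consonant Epenthesis: no change — [kimnizo]
  Rule 2 t-Assibilation: no change — [kimnizo]
  Rule 3 Stop Lenition: no change — [kimnizo]
  Rule 4 Syncope: no change — [kimnizo]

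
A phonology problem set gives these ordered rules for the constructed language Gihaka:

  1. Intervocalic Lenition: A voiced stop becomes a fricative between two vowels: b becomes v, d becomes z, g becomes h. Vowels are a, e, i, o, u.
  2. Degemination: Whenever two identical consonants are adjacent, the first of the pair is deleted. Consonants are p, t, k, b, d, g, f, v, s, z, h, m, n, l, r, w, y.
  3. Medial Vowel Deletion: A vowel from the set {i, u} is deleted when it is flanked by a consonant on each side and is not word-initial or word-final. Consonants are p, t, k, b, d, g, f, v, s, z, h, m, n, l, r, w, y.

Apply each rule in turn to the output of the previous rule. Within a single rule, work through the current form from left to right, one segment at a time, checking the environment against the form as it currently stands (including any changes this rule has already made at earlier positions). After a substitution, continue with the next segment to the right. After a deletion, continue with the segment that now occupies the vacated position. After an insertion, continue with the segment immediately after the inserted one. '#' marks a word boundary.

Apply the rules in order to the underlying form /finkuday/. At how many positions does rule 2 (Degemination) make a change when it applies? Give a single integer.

1 Intervocalic Lenition: [finkuday] → [finkuzay]
2 Degemination: no change — [finkuzay]
3 Medial Vowel Deletion: [finkuzay] → [fnkzay]
Rule 2 changed 0 position(s).

0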